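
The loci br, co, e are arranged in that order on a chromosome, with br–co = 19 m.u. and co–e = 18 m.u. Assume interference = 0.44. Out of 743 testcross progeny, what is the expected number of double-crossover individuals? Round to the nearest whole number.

14

Map distances give recombination frequencies of 0.190 and 0.180 for the two intervals.
With interference 0.44 (so coincidence = 0.56), expected double-crossover frequency = 0.190 × 0.180 × 0.56 = 0.01915.
Expected number = 0.01915 × 743 = 14.23 ≈ 14.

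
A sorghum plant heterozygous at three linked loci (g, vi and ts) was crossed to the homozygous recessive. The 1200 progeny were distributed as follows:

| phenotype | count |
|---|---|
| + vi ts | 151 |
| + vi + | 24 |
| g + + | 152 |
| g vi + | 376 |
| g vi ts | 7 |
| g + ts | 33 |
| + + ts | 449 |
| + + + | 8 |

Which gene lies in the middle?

The two most frequent reciprocal classes, + + ts and g vi +, are the parental types, so the F1 was + + ts / g vi +.
The two rarest classes, + + + and g vi ts, are the double crossovers. Comparing them with the parentals, only the ts allele has switched, so ts is the middle locus and the order is g – ts – vi.

ts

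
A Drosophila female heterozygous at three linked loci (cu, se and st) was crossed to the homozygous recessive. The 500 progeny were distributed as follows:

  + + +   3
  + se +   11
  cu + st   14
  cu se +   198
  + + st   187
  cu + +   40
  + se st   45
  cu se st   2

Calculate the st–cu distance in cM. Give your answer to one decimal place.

6.0 cM

The two most frequent reciprocal classes, + + st and cu se +, are the parental types, so the F1 was + + st / cu se +.
The two rarest classes, + + + and cu se st, are the double crossovers. Comparing them with the parentals, only the st allele has switched, so st is the middle locus and the order is cu – st – se.
Crossovers in the cu–st interval produce the single-crossover classes cu + st and + se + (14 + 11 = 25) plus the double crossovers (5).
RF(cu–st) = (25 + 5) / 500 = 30/500 = 0.0600 → 6.0 cM.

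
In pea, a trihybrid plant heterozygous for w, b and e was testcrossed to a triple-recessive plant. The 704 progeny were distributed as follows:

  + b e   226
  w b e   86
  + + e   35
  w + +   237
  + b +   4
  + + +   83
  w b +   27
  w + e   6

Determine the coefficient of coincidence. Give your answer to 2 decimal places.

0.55

The two most frequent reciprocal classes, + b e and w + +, are the parental types, so the F1 was + b e / w + +.
The two rarest classes, + b + and w + e, are the double crossovers. Comparing them with the parentals, only the e allele has switched, so e is the middle locus and the order is b – e – w.
b–e: (62 + 10)/704 = 0.1023; e–w: (169 + 10)/704 = 0.2543.
Expected DCO frequency = 0.1023 × 0.2543 ≈ 0.02601; observed = 10/704 ≈ 0.01420.
Coefficient of coincidence = 0.01420/0.02601 ≈ 0.55.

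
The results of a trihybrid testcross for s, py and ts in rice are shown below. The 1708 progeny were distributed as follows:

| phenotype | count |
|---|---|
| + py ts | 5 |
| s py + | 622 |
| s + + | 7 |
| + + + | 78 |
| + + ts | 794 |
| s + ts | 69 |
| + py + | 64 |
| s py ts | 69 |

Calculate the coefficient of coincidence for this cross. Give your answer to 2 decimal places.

0.89

The two most frequent reciprocal classes, s py + and + + ts, are the parental types, so the F1 was s py + / + + ts.
The two rarest classes, s + + and + py ts, are the double crossovers. Comparing them with the parentals, only the py allele has switched, so py is the middle locus and the order is ts – py – s.
ts–py: (147 + 12)/1708 = 0.0931; py–s: (133 + 12)/1708 = 0.0849.
Expected DCO frequency = 0.0931 × 0.0849 ≈ 0.00790; observed = 12/1708 ≈ 0.00703.
Coefficient of coincidence = 0.00703/0.00790 ≈ 0.89.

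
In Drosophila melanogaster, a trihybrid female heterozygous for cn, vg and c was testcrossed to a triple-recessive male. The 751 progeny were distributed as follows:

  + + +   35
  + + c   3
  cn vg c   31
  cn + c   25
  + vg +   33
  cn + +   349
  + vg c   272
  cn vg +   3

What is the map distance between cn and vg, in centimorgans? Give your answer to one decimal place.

The two most frequent reciprocal classes, cn + + and + vg c, are the parental types, so the F1 was cn + + / + vg c.
The two rarest classes, cn vg + and + + c, are the double crossovers. Comparing them with the parentals, only the vg allele has switched, so vg is the middle locus and the order is c – vg – cn.
Crossovers in the vg–cn interval produce the single-crossover classes + + + and cn vg c (35 + 31 = 66) plus the double crossovers (6).
RF(vg–cn) = (66 + 6) / 751 = 72/751 = 0.0959 → 9.6 centimorgans.

9.6 centimorgans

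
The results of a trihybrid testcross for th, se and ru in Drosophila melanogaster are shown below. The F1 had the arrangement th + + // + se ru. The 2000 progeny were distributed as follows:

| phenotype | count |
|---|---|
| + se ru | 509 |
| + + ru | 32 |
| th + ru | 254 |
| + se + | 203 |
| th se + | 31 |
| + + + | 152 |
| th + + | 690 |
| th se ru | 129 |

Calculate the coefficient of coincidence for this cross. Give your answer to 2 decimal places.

0.70

The two rarest classes, th se + and + + ru, are the double crossovers. Comparing them with the parentals, only the se allele has switched, so se is the middle locus and the order is th – se – ru.
th–se: (281 + 63)/2000 = 0.1720; se–ru: (457 + 63)/2000 = 0.2600.
Expected DCO frequency = 0.1720 × 0.2600 ≈ 0.04472; observed = 63/2000 ≈ 0.03150.
Coefficient of coincidence = 0.03150/0.04472 ≈ 0.70.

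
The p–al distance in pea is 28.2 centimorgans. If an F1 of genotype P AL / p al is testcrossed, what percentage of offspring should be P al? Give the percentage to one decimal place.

14.1%

A map distance of 28.2 centimorgans corresponds to a recombination frequency of 0.282.
The F1 is P AL / p al, so P al is a recombinant gamete class with expected frequency r/2 = 0.282/2 = 0.1410.
That is 0.1410 = 14.1% of the progeny.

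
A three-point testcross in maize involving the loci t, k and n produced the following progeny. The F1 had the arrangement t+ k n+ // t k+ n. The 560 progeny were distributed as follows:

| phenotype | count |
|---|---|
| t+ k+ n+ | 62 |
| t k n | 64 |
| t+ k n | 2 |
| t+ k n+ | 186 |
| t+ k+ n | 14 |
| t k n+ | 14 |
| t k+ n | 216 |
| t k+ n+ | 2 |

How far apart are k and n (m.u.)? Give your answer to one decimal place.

23.2 m.u.

The two rarest classes, t+ k n and t k+ n+, are the double crossovers. Comparing them with the parentals, only the n allele has switched, so n is the middle locus and the order is t – n – k.
Crossovers in the n–k interval produce the single-crossover classes t+ k+ n+ and t k n (62 + 64 = 126) plus the double crossovers (4).
RF(n–k) = (126 + 4) / 560 = 130/560 = 0.2321 → 23.2 m.u.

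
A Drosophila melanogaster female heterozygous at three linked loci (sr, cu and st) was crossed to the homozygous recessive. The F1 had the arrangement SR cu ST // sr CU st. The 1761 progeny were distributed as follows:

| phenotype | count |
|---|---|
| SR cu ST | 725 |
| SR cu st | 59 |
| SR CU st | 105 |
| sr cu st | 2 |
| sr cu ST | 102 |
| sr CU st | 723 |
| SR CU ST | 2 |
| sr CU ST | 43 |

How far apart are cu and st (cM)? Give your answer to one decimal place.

6.0 cM

The two rarest classes, SR CU ST and sr cu st, are the double crossovers. Comparing them with the parentals, only the cu allele has switched, so cu is the middle locus and the order is sr – cu – st.
Crossovers in the cu–st interval produce the single-crossover classes SR cu st and sr CU ST (59 + 43 = 102) plus the double crossovers (4).
RF(cu–st) = (102 + 4) / 1761 = 106/1761 = 0.0602 → 6.0 cM.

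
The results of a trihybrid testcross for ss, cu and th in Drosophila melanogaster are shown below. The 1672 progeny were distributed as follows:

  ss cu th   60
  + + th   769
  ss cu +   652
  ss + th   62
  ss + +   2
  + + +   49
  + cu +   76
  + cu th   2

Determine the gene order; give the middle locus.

The two most frequent reciprocal classes, + + th and ss cu +, are the parental types, so the F1 was + + th / ss cu +.
The two rarest classes, + cu th and ss + +, are the double crossovers. Comparing them with the parentals, only the cu allele has switched, so cu is the middle locus and the order is th – cu – ss.

cu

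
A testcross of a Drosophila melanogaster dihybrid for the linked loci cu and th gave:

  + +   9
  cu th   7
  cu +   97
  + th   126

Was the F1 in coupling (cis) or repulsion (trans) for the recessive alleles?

The two most frequent classes are + th (126) and cu + (97); these are the parental (non-recombinant) types.
So the F1 carried + th on one chromosome and cu + on the other — the recessive alleles are on opposite chromosomes (trans / repulsion).

trans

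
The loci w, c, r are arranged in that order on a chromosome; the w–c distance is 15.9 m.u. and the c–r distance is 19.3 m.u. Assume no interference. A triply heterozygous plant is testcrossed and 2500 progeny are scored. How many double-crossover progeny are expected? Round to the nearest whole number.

77

Map distances give recombination frequencies of 0.159 and 0.193 for the two intervals.
With no interference, expected double-crossover frequency = 0.159 × 0.193 = 0.03069.
Expected number = 0.03069 × 2500 = 76.72 ≈ 77.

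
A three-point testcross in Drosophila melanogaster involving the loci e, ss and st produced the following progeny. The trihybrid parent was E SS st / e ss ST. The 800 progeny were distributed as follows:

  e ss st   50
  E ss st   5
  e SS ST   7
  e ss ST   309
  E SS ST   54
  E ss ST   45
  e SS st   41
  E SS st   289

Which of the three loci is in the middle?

The two rarest classes, E ss st and e SS ST, are the double crossovers. Comparing them with the parentals, only the ss allele has switched, so ss is the middle locus and the order is e – ss – st.

ss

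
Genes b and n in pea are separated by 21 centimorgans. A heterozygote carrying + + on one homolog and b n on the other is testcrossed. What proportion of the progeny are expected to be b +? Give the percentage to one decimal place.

A map distance of 21 centimorgans corresponds to a recombination frequency of 0.210.
The F1 is + + / b n, so b + is a recombinant gamete class with expected frequency r/2 = 0.210/2 = 0.1050.
That is 0.1050 = 10.5% of the progeny.

10.5%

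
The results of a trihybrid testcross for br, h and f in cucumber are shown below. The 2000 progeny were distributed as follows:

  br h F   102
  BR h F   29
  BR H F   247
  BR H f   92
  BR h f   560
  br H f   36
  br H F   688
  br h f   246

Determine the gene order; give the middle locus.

f

The two most frequent reciprocal classes, br H F and BR h f, are the parental types, so the F1 was br H F / BR h f.
The two rarest classes, br H f and BR h F, are the double crossovers. Comparing them with the parentals, only the f allele has switched, so f is the middle locus and the order is h – f – br.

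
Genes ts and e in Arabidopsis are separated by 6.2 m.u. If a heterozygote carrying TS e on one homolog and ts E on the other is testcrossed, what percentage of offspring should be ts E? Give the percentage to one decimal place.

46.9%

A map distance of 6.2 m.u. corresponds to a recombination frequency of 0.062.
The F1 is TS e / ts E, so ts E is a parental gamete class with expected frequency (1 − r)/2 = 0.938/2 = 0.4690.
That is 0.4690 = 46.9% of the progeny.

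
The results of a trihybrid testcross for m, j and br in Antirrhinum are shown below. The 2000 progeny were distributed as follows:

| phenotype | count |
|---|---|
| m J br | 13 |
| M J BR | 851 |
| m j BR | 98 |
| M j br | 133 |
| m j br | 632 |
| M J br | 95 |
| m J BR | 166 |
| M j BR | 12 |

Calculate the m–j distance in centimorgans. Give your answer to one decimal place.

16.2 centimorgans

The two most frequent reciprocal classes, M J BR and m j br, are the parental types, so the F1 was M J BR / m j br.
The two rarest classes, M j BR and m J br, are the double crossovers. Comparing them with the parentals, only the j allele has switched, so j is the middle locus and the order is m – j – br.
Crossovers in the m–j interval produce the single-crossover classes m J BR and M j br (166 + 133 = 299) plus the double crossovers (25).
RF(m–j) = (299 + 25) / 2000 = 324/2000 = 0.1620 → 16.2 centimorgans.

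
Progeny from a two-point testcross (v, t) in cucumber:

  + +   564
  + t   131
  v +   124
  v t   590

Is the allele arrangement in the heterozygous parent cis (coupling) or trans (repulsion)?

The two most frequent classes are + + (564) and v t (590); these are the parental (non-recombinant) types.
So the F1 carried + + on one chromosome and v t on the other — the recessive alleles are on the same chromosome (cis / coupling).

cis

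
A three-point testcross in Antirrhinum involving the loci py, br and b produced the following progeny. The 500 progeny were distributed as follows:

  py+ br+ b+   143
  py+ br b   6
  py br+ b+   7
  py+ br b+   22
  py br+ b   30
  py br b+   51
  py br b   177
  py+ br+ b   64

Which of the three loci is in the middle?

The two most frequent reciprocal classes, py+ br+ b+ and py br b, are the parental types, so the F1 was py+ br+ b+ / py br b.
The two rarest classes, py br+ b+ and py+ br b, are the double crossovers. Comparing them with the parentals, only the py allele has switched, so py is the middle locus and the order is br – py – b.

py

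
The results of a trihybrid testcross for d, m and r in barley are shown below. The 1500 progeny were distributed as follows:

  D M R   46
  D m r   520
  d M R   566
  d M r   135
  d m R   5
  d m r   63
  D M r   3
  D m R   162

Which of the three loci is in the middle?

m

The two most frequent reciprocal classes, D m r and d M R, are the parental types, so the F1 was D m r / d M R.
The two rarest classes, D M r and d m R, are the double crossovers. Comparing them with the parentals, only the m allele has switched, so m is the middle locus and the order is r – m – d.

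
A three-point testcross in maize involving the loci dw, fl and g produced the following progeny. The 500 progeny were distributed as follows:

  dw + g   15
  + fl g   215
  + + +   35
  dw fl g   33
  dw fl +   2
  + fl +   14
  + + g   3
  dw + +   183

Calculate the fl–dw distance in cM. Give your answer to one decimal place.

The two most frequent reciprocal classes, dw + + and + fl g, are the parental types, so the F1 was dw + + / + fl g.
The two rarest classes, dw fl + and + + g, are the double crossovers. Comparing them with the parentals, only the fl allele has switched, so fl is the middle locus and the order is dw – fl – g.
Crossovers in the dw–fl interval produce the single-crossover classes + + + and dw fl g (35 + 33 = 68) plus the double crossovers (5).
RF(dw–fl) = (68 + 5) / 500 = 73/500 = 0.1460 → 14.6 cM.

14.6 cM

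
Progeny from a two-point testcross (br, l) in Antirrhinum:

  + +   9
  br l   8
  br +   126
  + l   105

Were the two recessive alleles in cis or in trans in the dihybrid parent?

trans

The two most frequent classes are + l (105) and br + (126); these are the parental (non-recombinant) types.
So the F1 carried + l on one chromosome and br + on the other — the recessive alleles are on opposite chromosomes (trans / repulsion).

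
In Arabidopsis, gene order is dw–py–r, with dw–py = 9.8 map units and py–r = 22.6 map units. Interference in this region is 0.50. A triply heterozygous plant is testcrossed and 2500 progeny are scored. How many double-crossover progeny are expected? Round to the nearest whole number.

28

Map distances give recombination frequencies of 0.098 and 0.226 for the two intervals.
With interference 0.50 (so coincidence = 0.50), expected double-crossover frequency = 0.098 × 0.226 × 0.50 = 0.01107.
Expected number = 0.01107 × 2500 = 27.69 ≈ 28.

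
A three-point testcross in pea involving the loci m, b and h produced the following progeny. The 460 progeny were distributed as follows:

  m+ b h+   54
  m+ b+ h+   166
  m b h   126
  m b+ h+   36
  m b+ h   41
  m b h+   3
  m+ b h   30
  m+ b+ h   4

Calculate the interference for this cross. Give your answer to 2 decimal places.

0.57

The two most frequent reciprocal classes, m+ b+ h+ and m b h, are the parental types, so the F1 was m+ b+ h+ / m b h.
The two rarest classes, m+ b+ h and m b h+, are the double crossovers. Comparing them with the parentals, only the h allele has switched, so h is the middle locus and the order is b – h – m.
b–h: (95 + 7)/460 = 0.2217; h–m: (66 + 7)/460 = 0.1587.
Expected DCO frequency = 0.2217 × 0.1587 ≈ 0.03518; observed = 7/460 ≈ 0.01522.
Coefficient of coincidence = 0.01522/0.03518 ≈ 0.43; interference = 1 − 0.43 = 0.57.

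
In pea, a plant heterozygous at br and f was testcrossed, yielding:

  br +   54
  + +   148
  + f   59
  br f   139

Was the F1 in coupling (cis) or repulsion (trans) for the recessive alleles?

cis

The two most frequent classes are + + (148) and br f (139); these are the parental (non-recombinant) types.
So the F1 carried + + on one chromosome and br f on the other — the recessive alleles are on the same chromosome (cis / coupling).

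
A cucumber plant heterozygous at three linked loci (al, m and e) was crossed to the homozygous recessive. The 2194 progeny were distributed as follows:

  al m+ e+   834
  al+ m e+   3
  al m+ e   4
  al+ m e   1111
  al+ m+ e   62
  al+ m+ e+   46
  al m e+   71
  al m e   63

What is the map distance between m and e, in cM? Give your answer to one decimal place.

6.4 cM

The two most frequent reciprocal classes, al+ m e and al m+ e+, are the parental types, so the F1 was al+ m e / al m+ e+.
The two rarest classes, al+ m e+ and al m+ e, are the double crossovers. Comparing them with the parentals, only the e allele has switched, so e is the middle locus and the order is al – e – m.
Crossovers in the e–m interval produce the single-crossover classes al+ m+ e and al m e+ (62 + 71 = 133) plus the double crossovers (7).
RF(e–m) = (133 + 7) / 2194 = 140/2194 = 0.0638 → 6.4 cM.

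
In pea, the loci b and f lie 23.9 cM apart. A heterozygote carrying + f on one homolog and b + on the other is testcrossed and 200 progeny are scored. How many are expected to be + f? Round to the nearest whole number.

76

A map distance of 23.9 cM corresponds to a recombination frequency of 0.239.
The F1 is + f / b +, so + f is a parental gamete class with expected frequency (1 − r)/2 = 0.761/2 = 0.3805.
Expected number = 0.3805 × 200 = 76.10 ≈ 76.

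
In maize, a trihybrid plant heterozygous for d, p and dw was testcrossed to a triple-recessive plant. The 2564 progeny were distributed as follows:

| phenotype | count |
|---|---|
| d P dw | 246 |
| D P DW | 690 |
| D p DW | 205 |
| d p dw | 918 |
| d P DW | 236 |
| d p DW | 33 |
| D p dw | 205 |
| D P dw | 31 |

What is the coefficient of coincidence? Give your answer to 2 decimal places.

0.63

The two most frequent reciprocal classes, D P DW and d p dw, are the parental types, so the F1 was D P DW / d p dw.
The two rarest classes, D P dw and d p DW, are the double crossovers. Comparing them with the parentals, only the dw allele has switched, so dw is the middle locus and the order is p – dw – d.
p–dw: (451 + 64)/2564 = 0.2009; dw–d: (441 + 64)/2564 = 0.1970.
Expected DCO frequency = 0.2009 × 0.1970 ≈ 0.03958; observed = 64/2564 ≈ 0.02496.
Coefficient of coincidence = 0.02496/0.03958 ≈ 0.63.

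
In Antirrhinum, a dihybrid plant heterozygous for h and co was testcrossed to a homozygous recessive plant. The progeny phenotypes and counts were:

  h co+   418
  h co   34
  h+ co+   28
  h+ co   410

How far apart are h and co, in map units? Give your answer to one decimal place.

The two most frequent classes, h+ co (410) and h co+ (418), are the parental types, so the F1 was h+ co / h co+.
The recombinant classes are h+ co+ and h co: 28 + 34 = 62.
Recombination frequency = 62/890 = 0.0697 ≈ 7.0%, i.e. 7.0 map units.

7.0 map units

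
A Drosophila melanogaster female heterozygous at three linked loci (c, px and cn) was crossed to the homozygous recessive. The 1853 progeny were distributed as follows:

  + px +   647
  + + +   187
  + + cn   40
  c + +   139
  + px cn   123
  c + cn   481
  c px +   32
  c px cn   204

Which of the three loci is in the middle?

c

The two most frequent reciprocal classes, c + cn and + px +, are the parental types, so the F1 was c + cn / + px +.
The two rarest classes, + + cn and c px +, are the double crossovers. Comparing them with the parentals, only the c allele has switched, so c is the middle locus and the order is cn – c – px.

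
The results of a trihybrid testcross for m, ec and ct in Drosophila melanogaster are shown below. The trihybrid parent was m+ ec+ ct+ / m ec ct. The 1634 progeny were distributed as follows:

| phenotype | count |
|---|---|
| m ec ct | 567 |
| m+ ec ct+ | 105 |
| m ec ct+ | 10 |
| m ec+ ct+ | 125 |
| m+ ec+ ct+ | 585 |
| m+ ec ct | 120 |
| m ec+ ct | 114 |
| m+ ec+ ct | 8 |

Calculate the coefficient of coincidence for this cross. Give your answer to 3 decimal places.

0.472

The two rarest classes, m+ ec+ ct and m ec ct+, are the double crossovers. Comparing them with the parentals, only the ct allele has switched, so ct is the middle locus and the order is m – ct – ec.
m–ct: (245 + 18)/1634 = 0.1610; ct–ec: (219 + 18)/1634 = 0.1450.
Expected DCO frequency = 0.1610 × 0.1450 ≈ 0.02334; observed = 18/1634 ≈ 0.01102.
Coefficient of coincidence = 0.01102/0.02334 ≈ 0.472.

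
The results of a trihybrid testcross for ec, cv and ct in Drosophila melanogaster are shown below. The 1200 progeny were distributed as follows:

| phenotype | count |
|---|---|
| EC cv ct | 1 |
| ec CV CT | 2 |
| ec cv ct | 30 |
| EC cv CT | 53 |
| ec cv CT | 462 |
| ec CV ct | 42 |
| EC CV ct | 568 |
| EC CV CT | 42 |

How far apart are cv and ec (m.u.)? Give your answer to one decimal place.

The two most frequent reciprocal classes, EC CV ct and ec cv CT, are the parental types, so the F1 was EC CV ct / ec cv CT.
The two rarest classes, EC cv ct and ec CV CT, are the double crossovers. Comparing them with the parentals, only the cv allele has switched, so cv is the middle locus and the order is ec – cv – ct.
Crossovers in the ec–cv interval produce the single-crossover classes ec CV ct and EC cv CT (42 + 53 = 95) plus the double crossovers (3).
RF(ec–cv) = (95 + 3) / 1200 = 98/1200 = 0.0817 → 8.2 m.u.

8.2 m.u.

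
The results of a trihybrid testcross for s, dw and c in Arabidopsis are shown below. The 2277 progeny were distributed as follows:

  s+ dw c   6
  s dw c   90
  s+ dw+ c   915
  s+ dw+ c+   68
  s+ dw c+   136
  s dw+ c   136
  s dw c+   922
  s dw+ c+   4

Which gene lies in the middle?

The two most frequent reciprocal classes, s+ dw+ c and s dw c+, are the parental types, so the F1 was s+ dw+ c / s dw c+.
The two rarest classes, s+ dw c and s dw+ c+, are the double crossovers. Comparing them with the parentals, only the dw allele has switched, so dw is the middle locus and the order is s – dw – c.

dw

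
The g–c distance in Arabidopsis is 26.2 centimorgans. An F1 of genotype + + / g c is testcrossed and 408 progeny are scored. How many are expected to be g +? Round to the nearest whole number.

A map distance of 26.2 centimorgans corresponds to a recombination frequency of 0.262.
The F1 is + + / g c, so g + is a recombinant gamete class with expected frequency r/2 = 0.262/2 = 0.1310.
Expected number = 0.1310 × 408 = 53.45 ≈ 53.

53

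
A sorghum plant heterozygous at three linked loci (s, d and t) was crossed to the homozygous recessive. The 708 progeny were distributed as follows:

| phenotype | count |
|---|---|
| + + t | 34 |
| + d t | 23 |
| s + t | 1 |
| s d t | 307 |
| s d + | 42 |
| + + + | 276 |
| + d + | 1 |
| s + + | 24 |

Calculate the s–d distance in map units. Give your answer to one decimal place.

The two most frequent reciprocal classes, + + + and s d t, are the parental types, so the F1 was + + + / s d t.
The two rarest classes, + d + and s + t, are the double crossovers. Comparing them with the parentals, only the d allele has switched, so d is the middle locus and the order is t – d – s.
Crossovers in the d–s interval produce the single-crossover classes s + + and + d t (24 + 23 = 47) plus the double crossovers (2).
RF(d–s) = (47 + 2) / 708 = 49/708 = 0.0692 → 6.9 map units.

6.9 map units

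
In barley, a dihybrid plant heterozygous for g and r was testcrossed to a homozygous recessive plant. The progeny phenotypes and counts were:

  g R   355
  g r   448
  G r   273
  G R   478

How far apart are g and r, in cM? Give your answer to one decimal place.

40.4 cM

The two most frequent classes, G R (478) and g r (448), are the parental types, so the F1 was G R / g r.
The recombinant classes are G r and g R: 273 + 355 = 628.
Recombination frequency = 628/1554 = 0.4041 ≈ 40.4%, i.e. 40.4 cM.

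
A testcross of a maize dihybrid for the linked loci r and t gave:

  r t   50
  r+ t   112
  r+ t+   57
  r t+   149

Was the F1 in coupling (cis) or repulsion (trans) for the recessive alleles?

The two most frequent classes are r+ t (112) and r t+ (149); these are the parental (non-recombinant) types.
So the F1 carried r+ t on one chromosome and r t+ on the other — the recessive alleles are on opposite chromosomes (trans / repulsion).

trans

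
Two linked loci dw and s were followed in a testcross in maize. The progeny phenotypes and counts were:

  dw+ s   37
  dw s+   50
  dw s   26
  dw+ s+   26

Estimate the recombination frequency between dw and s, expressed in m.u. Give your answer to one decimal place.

The two most frequent classes, dw+ s (37) and dw s+ (50), are the parental types, so the F1 was dw+ s / dw s+.
The recombinant classes are dw+ s+ and dw s: 26 + 26 = 52.
Recombination frequency = 52/139 = 0.3741 ≈ 37.4%, i.e. 37.4 m.u.

37.4 m.u.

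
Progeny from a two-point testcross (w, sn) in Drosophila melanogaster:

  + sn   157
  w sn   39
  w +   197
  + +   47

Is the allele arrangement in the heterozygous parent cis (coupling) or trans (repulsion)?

The two most frequent classes are + sn (157) and w + (197); these are the parental (non-recombinant) types.
So the F1 carried + sn on one chromosome and w + on the other — the recessive alleles are on opposite chromosomes (trans / repulsion).

trans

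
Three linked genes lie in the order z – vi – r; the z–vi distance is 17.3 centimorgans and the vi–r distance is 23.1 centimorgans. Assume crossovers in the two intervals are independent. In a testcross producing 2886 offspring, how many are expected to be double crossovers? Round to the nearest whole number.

115

Map distances give recombination frequencies of 0.173 and 0.231 for the two intervals.
With no interference, expected double-crossover frequency = 0.173 × 0.231 = 0.03996.
Expected number = 0.03996 × 2886 = 115.33 ≈ 115.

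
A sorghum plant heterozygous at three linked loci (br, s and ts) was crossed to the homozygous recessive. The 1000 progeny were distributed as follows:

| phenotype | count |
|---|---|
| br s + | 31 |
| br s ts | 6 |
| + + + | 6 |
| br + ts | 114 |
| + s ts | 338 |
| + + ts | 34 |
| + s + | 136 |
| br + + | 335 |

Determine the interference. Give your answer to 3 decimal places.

The two most frequent reciprocal classes, + s ts and br + +, are the parental types, so the F1 was + s ts / br + +.
The two rarest classes, br s ts and + + +, are the double crossovers. Comparing them with the parentals, only the br allele has switched, so br is the middle locus and the order is ts – br – s.
ts–br: (250 + 12)/1000 = 0.2620; br–s: (65 + 12)/1000 = 0.0770.
Expected DCO frequency = 0.2620 × 0.0770 ≈ 0.02017; observed = 12/1000 ≈ 0.01200.
Coefficient of coincidence = 0.01200/0.02017 ≈ 0.595; interference = 1 − 0.595 = 0.405.

0.405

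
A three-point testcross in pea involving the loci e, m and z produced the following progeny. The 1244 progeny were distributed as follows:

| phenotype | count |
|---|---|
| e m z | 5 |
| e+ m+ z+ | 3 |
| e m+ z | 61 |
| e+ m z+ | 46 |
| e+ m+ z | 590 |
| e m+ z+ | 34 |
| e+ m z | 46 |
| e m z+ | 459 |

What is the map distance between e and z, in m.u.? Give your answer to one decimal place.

9.2 m.u.

The two most frequent reciprocal classes, e+ m+ z and e m z+, are the parental types, so the F1 was e+ m+ z / e m z+.
The two rarest classes, e+ m+ z+ and e m z, are the double crossovers. Comparing them with the parentals, only the z allele has switched, so z is the middle locus and the order is e – z – m.
Crossovers in the e–z interval produce the single-crossover classes e m+ z and e+ m z+ (61 + 46 = 107) plus the double crossovers (8).
RF(e–z) = (107 + 8) / 1244 = 115/1244 = 0.0924 → 9.2 m.u.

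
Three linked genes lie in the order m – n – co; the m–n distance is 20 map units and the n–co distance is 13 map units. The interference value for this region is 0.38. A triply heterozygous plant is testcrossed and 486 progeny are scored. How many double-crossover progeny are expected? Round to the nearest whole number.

Map distances give recombination frequencies of 0.200 and 0.130 for the two intervals.
With interference 0.38 (so coincidence = 0.62), expected double-crossover frequency = 0.200 × 0.130 × 0.62 = 0.01612.
Expected number = 0.01612 × 486 = 7.83 ≈ 8.

8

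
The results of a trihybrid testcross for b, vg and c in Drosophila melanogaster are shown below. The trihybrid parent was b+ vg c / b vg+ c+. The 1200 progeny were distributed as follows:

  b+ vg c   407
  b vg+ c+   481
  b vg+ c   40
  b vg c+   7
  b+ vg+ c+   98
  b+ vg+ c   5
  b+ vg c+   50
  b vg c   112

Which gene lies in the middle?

vg

The two rarest classes, b+ vg+ c and b vg c+, are the double crossovers. Comparing them with the parentals, only the vg allele has switched, so vg is the middle locus and the order is c – vg – b.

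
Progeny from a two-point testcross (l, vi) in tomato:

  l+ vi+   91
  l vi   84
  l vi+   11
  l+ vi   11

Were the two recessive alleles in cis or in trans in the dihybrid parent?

cis

The two most frequent classes are l+ vi+ (91) and l vi (84); these are the parental (non-recombinant) types.
So the F1 carried l+ vi+ on one chromosome and l vi on the other — the recessive alleles are on the same chromosome (cis / coupling).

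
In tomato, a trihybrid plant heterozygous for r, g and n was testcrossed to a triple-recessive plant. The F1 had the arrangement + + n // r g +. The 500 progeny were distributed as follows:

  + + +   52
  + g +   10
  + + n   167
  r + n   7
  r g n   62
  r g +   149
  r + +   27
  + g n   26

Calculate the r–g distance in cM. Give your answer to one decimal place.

The two rarest classes, r + n and + g +, are the double crossovers. Comparing them with the parentals, only the r allele has switched, so r is the middle locus and the order is g – r – n.
Crossovers in the g–r interval produce the single-crossover classes + g n and r + + (26 + 27 = 53) plus the double crossovers (17).
RF(g–r) = (53 + 17) / 500 = 70/500 = 0.1400 → 14.0 cM.

14.0 cM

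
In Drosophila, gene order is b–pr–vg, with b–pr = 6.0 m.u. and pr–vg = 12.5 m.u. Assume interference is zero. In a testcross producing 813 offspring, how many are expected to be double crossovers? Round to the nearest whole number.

Map distances give recombination frequencies of 0.060 and 0.125 for the two intervals.
With no interference, expected double-crossover frequency = 0.060 × 0.125 = 0.00750.
Expected number = 0.00750 × 813 = 6.10 ≈ 6.

6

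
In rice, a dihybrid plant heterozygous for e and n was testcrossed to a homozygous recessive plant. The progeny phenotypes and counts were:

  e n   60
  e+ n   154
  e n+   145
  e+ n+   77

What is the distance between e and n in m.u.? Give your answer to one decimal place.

The two most frequent classes, e+ n (154) and e n+ (145), are the parental types, so the F1 was e+ n / e n+.
The recombinant classes are e+ n+ and e n: 77 + 60 = 137.
Recombination frequency = 137/436 = 0.3142 ≈ 31.4%, i.e. 31.4 m.u.

31.4 m.u.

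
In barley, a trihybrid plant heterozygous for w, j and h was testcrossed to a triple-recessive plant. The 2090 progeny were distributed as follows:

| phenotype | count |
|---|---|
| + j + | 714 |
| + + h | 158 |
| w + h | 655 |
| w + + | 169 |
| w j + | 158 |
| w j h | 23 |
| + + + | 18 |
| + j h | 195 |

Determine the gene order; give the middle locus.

j

The two most frequent reciprocal classes, w + h and + j +, are the parental types, so the F1 was w + h / + j +.
The two rarest classes, w j h and + + +, are the double crossovers. Comparing them with the parentals, only the j allele has switched, so j is the middle locus and the order is h – j – w.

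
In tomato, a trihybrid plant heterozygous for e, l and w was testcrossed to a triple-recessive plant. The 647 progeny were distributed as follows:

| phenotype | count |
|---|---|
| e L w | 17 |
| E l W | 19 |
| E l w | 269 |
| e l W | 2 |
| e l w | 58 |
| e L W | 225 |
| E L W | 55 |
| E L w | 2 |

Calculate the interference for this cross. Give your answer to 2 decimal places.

0.45

The two most frequent reciprocal classes, e L W and E l w, are the parental types, so the F1 was e L W / E l w.
The two rarest classes, e l W and E L w, are the double crossovers. Comparing them with the parentals, only the l allele has switched, so l is the middle locus and the order is w – l – e.
w–l: (36 + 4)/647 = 0.0618; l–e: (113 + 4)/647 = 0.1808.
Expected DCO frequency = 0.0618 × 0.1808 ≈ 0.01117; observed = 4/647 ≈ 0.00618.
Coefficient of coincidence = 0.00618/0.01117 ≈ 0.55; interference = 1 − 0.55 = 0.45.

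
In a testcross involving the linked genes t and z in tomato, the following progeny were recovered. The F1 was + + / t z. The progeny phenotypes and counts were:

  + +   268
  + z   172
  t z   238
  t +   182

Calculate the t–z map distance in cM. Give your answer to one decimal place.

41.2 cM

The recombinant classes are + z and t +: 172 + 182 = 354.
Recombination frequency = 354/860 = 0.4116 ≈ 41.2%, i.e. 41.2 cM.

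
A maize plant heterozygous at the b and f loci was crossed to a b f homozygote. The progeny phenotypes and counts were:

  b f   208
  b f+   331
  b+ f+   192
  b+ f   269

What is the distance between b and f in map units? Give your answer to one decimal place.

The two most frequent classes, b+ f (269) and b f+ (331), are the parental types, so the F1 was b+ f / b f+.
The recombinant classes are b+ f+ and b f: 192 + 208 = 400.
Recombination frequency = 400/1000 = 0.4000 ≈ 40.0%, i.e. 40.0 map units.

40.0 map units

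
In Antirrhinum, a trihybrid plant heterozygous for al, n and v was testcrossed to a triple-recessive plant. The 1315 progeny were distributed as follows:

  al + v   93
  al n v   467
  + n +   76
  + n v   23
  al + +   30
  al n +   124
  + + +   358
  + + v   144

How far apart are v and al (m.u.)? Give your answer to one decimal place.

24.4 m.u.

The two most frequent reciprocal classes, al n v and + + +, are the parental types, so the F1 was al n v / + + +.
The two rarest classes, + n v and al + +, are the double crossovers. Comparing them with the parentals, only the al allele has switched, so al is the middle locus and the order is n – al – v.
Crossovers in the al–v interval produce the single-crossover classes al n + and + + v (124 + 144 = 268) plus the double crossovers (53).
RF(al–v) = (268 + 53) / 1315 = 321/1315 = 0.2441 → 24.4 m.u.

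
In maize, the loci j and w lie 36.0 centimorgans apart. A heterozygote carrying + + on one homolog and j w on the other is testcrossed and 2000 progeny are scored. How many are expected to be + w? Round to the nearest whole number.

A map distance of 36.0 centimorgans corresponds to a recombination frequency of 0.360.
The F1 is + + / j w, so + w is a recombinant gamete class with expected frequency r/2 = 0.360/2 = 0.1800.
Expected number = 0.1800 × 2000 = 360.00 ≈ 360.

360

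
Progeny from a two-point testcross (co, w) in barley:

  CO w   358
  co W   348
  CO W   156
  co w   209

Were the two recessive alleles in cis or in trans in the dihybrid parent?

The two most frequent classes are CO w (358) and co W (348); these are the parental (non-recombinant) types.
So the F1 carried CO w on one chromosome and co W on the other — the recessive alleles are on opposite chromosomes (trans / repulsion).

trans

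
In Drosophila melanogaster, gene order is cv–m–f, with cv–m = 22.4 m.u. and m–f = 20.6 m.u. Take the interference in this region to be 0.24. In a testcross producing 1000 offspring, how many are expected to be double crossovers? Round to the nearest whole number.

35

Map distances give recombination frequencies of 0.224 and 0.206 for the two intervals.
With interference 0.24 (so coincidence = 0.76), expected double-crossover frequency = 0.224 × 0.206 × 0.76 = 0.03507.
Expected number = 0.03507 × 1000 = 35.07 ≈ 35.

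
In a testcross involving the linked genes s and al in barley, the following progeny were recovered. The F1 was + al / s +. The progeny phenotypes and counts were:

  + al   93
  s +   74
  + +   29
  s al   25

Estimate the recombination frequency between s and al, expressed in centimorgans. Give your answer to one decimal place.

The recombinant classes are + + and s al: 29 + 25 = 54.
Recombination frequency = 54/221 = 0.2443 ≈ 24.4%, i.e. 24.4 centimorgans.

24.4 centimorgans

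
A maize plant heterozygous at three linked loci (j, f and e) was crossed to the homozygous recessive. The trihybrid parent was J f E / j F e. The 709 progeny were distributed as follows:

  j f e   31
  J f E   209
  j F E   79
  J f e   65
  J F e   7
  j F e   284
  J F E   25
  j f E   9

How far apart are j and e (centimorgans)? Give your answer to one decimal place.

The two rarest classes, j f E and J F e, are the double crossovers. Comparing them with the parentals, only the j allele has switched, so j is the middle locus and the order is f – j – e.
Crossovers in the j–e interval produce the single-crossover classes J f e and j F E (65 + 79 = 144) plus the double crossovers (16).
RF(j–e) = (144 + 16) / 709 = 160/709 = 0.2257 → 22.6 centimorgans.

22.6 centimorgans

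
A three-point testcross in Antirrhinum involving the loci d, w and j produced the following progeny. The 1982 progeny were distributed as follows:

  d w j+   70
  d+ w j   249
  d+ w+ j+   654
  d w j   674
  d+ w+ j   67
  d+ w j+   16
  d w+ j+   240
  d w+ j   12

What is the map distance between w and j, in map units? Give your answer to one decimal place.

8.3 map units

The two most frequent reciprocal classes, d+ w+ j+ and d w j, are the parental types, so the F1 was d+ w+ j+ / d w j.
The two rarest classes, d+ w j+ and d w+ j, are the double crossovers. Comparing them with the parentals, only the w allele has switched, so w is the middle locus and the order is j – w – d.
Crossovers in the j–w interval produce the single-crossover classes d+ w+ j and d w j+ (67 + 70 = 137) plus the double crossovers (28).
RF(j–w) = (137 + 28) / 1982 = 165/1982 = 0.0832 → 8.3 map units.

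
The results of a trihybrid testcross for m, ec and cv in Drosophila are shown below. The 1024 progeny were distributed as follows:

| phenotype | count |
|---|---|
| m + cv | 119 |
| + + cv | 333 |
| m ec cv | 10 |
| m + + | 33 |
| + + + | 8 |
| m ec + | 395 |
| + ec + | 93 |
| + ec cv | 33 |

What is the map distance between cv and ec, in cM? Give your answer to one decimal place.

The two most frequent reciprocal classes, + + cv and m ec +, are the parental types, so the F1 was + + cv / m ec +.
The two rarest classes, + + + and m ec cv, are the double crossovers. Comparing them with the parentals, only the cv allele has switched, so cv is the middle locus and the order is m – cv – ec.
Crossovers in the cv–ec interval produce the single-crossover classes + ec cv and m + + (33 + 33 = 66) plus the double crossovers (18).
RF(cv–ec) = (66 + 18) / 1024 = 84/1024 = 0.0820 → 8.2 cM.

8.2 cM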